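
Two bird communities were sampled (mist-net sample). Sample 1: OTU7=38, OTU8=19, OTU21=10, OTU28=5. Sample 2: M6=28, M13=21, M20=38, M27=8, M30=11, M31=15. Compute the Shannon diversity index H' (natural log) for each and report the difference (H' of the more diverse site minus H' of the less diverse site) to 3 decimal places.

Sample 1: N=72, proportions 0.527778, 0.263889, 0.138889, 0.069444, giving H' = 1.148254 (working shown to 6 dp, full precision carried).
Sample 2: N=121, proportions 0.231405, 0.173554, 0.31405, 0.066116, 0.090909, 0.123967, giving H' = 1.662748.
Difference = |1.148254 − 1.662748| = 0.514494, i.e. 0.514 to 3 decimal places.

0.514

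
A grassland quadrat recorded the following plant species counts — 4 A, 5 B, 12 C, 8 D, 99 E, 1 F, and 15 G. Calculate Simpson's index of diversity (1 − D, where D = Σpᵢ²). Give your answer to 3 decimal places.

Total N = 4+5+12+8+99+1+15 = 144, so the proportions are 0.02778, 0.03472, 0.08333, 0.05556, 0.6875, 0.00694, 0.10417 (working shown to 5 dp, full precision carried).
D = 0.02778² + 0.03472² + 0.08333² + 0.05556² + 0.6875² + 0.00694² + 0.10417² = 0.00077 + 0.00121 + 0.00694 + 0.00309 + 0.47266 + 0.00005 + 0.01085 = 0.49556.
So 1 − D = 0.50444, i.e. 0.504 to 3 decimal places.

0.504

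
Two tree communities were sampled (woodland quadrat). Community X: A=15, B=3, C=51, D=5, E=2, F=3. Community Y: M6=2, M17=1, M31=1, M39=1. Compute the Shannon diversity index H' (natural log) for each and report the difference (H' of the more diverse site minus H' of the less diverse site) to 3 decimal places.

Community X: N=79, proportions 0.18987, 0.03797, 0.64557, 0.06329, 0.02532, 0.03797, giving H' = 1.11414 (working shown to 5 dp, full precision carried).
Community Y: N=5, proportions 0.4, 0.2, 0.2, 0.2, giving H' = 1.33218.
Difference = |1.11414 − 1.33218| = 0.21804, i.e. 0.218 to 3 decimal places.

0.218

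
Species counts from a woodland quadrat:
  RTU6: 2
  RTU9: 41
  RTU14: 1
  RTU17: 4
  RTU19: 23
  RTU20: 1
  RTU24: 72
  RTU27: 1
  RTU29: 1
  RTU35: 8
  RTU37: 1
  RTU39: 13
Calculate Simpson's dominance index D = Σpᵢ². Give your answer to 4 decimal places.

Total N = 2+41+1+4+23+1+72+1+1+8+1+13 = 168, so the proportions are 0.011905, 0.244048, 0.005952, 0.02381, 0.136905, 0.005952, 0.428571, 0.005952, 0.005952, 0.047619, 0.005952, 0.077381 (working shown to 6 dp, full precision carried).
D = 0.011905² + 0.244048² + 0.005952² + 0.02381² + 0.136905² + 0.005952² + 0.428571² + 0.005952² + 0.005952² + 0.047619² + 0.005952² + 0.077381² = 0.000142 + 0.059559 + 0.000035 + 0.000567 + 0.018743 + 0.000035 + 0.183673 + 0.000035 + 0.000035 + 0.002268 + 0.000035 + 0.005988 = 0.271117.
To 4 decimal places, D = 0.2711.

0.2711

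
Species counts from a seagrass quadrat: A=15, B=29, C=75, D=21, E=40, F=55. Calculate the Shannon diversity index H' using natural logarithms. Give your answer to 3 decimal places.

Total N = 15+29+75+21+40+55 = 235, so the proportions are 0.06383, 0.1234, 0.31915, 0.08936, 0.17021, 0.23404 (working shown to 5 dp, full precision carried).
Each pᵢ ln pᵢ term: 0.06383×(-2.75154)=-0.17563, 0.1234×(-2.09229)=-0.25820, 0.31915×(-1.14210)=-0.36450, 0.08936×(-2.41506)=-0.21581, 0.17021×(-1.77071)=-0.30140, 0.23404×(-1.45225)=-0.33989.
Sum = -1.65543, so H' = 1.655.

1.655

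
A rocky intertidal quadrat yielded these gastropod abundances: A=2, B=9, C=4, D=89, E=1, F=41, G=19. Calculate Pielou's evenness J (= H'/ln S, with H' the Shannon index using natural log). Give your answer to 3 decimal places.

0.648

Total N = 2+9+4+89+1+41+19 = 165, so the proportions are 0.01212, 0.05455, 0.02424, 0.53939, 0.00606, 0.24848, 0.11515 (working shown to 5 dp, full precision carried).
H' = −Σ pᵢ ln pᵢ = −((-0.05349) + (-0.15866) + (-0.09017) + (-0.33297) + (-0.03095) + (-0.34598) + (-0.24890)) = 1.26112.
With S = 7 species, ln S = 1.94591, so J = 1.26112/1.94591 = 0.64809, i.e. 0.648 to 3 decimal places.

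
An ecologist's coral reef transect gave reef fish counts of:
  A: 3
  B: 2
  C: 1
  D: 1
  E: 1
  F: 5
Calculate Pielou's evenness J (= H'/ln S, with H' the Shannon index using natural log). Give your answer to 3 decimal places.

0.885

Total N = 3+2+1+1+1+5 = 13, so the proportions are 0.23077, 0.15385, 0.07692, 0.07692, 0.07692, 0.38462 (working shown to 5 dp, full precision carried).
H' = −Σ pᵢ ln pᵢ = −((-0.33839) + (-0.28797) + (-0.19730) + (-0.19730) + (-0.19730) + (-0.36750)) = 1.58577.
With S = 6 species, ln S = 1.79176, so J = 1.58577/1.79176 = 0.88504, i.e. 0.885 to 3 decimal places.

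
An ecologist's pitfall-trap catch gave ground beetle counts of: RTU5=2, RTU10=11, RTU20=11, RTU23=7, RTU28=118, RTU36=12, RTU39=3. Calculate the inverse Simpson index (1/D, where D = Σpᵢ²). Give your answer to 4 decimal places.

Total N = 2+11+11+7+118+12+3 = 164, so the proportions are 0.0121951, 0.0670732, 0.0670732, 0.0426829, 0.7195122, 0.0731707, 0.0182927 (working shown to 7 dp, full precision carried).
D = 0.0121951² + 0.0670732² + 0.0670732² + 0.0426829² + 0.7195122² + 0.0731707² + 0.0182927² = 0.0001487 + 0.0044988 + 0.0044988 + 0.0018218 + 0.5176978 + 0.0053540 + 0.0003346 = 0.5343546.
So 1/D = 1.871417, i.e. 1.8714 to 4 decimal places.

1.8714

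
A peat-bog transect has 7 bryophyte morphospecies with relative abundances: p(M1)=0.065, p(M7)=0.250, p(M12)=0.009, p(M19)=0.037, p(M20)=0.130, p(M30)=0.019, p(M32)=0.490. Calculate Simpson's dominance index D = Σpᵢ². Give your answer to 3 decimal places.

D = 0.065² + 0.25² + 0.009² + 0.037² + 0.13² + 0.019² + 0.49² = 0.00423 + 0.06250 + 0.00008 + 0.00137 + 0.01690 + 0.00036 + 0.24010 = 0.32554 (working shown to 5 dp, full precision carried).
To 3 decimal places, D = 0.326.

0.326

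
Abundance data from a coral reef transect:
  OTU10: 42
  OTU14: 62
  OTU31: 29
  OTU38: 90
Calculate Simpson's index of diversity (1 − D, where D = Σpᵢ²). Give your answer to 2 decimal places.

Total N = 42+62+29+90 = 223, so the proportions are 0.1883, 0.278, 0.13, 0.4036 (working shown to 4 dp, full precision carried).
D = 0.1883² + 0.278² + 0.13² + 0.4036² = 0.0355 + 0.0773 + 0.0169 + 0.1629 = 0.2926.
So 1 − D = 0.7074, i.e. 0.71 to 2 decimal places.

0.71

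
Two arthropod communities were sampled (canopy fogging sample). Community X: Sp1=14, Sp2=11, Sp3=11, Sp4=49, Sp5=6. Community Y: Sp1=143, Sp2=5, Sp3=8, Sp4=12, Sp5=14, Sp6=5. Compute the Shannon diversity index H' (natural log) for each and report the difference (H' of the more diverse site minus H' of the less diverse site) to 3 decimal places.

Community X: N=91, proportions 0.15385, 0.12088, 0.12088, 0.53846, 0.06593, giving H' = 1.31141 (working shown to 5 dp, full precision carried).
Community Y: N=187, proportions 0.76471, 0.02674, 0.04278, 0.06417, 0.07487, 0.02674, giving H' = 0.90393.
Difference = |1.31141 − 0.90393| = 0.40748, i.e. 0.407 to 3 decimal places.

0.407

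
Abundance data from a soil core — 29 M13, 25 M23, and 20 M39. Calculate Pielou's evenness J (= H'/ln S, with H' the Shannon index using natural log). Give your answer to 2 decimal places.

Total N = 29+25+20 = 74, so the proportions are 0.3919, 0.3378, 0.2703 (working shown to 4 dp, full precision carried).
H' = −Σ pᵢ ln pᵢ = −((-0.3671) + (-0.3666) + (-0.3536)) = 1.0873.
With S = 3 species, ln S = 1.0986, so J = 1.0873/1.0986 = 0.9897, i.e. 0.99 to 2 decimal places.

0.99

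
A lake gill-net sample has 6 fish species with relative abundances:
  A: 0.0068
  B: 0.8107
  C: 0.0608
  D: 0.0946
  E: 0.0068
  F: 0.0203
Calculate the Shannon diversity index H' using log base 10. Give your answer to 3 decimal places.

0.309

Each pᵢ log₁₀ pᵢ term (working shown to 5 dp, full precision carried): 0.0068×(-2.16749)=-0.01474, 0.8107×(-0.09114)=-0.07389, 0.0608×(-1.21610)=-0.07394, 0.0946×(-1.02411)=-0.09688, 0.0068×(-2.16749)=-0.01474, 0.0203×(-1.69250)=-0.03436.
Sum = -0.30854, so H' = 0.309.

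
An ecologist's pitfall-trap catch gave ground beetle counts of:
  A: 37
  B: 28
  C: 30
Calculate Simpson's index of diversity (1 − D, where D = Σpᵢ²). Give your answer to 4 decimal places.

0.6617

Total N = 37+28+30 = 95, so the proportions are 0.389474, 0.294737, 0.315789 (working shown to 6 dp, full precision carried).
D = 0.389474² + 0.294737² + 0.315789² = 0.151690 + 0.086870 + 0.099723 = 0.338283.
So 1 − D = 0.661717, i.e. 0.6617 to 4 decimal places.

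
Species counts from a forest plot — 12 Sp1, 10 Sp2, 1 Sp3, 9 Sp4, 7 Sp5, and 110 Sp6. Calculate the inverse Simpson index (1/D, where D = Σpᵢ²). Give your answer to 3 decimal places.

1.780

Total N = 12+10+1+9+7+110 = 149, so the proportions are 0.080537, 0.067114, 0.006711, 0.060403, 0.04698, 0.738255 (working shown to 6 dp, full precision carried).
D = 0.080537² + 0.067114² + 0.006711² + 0.060403² + 0.04698² + 0.738255² = 0.006486 + 0.004504 + 0.000045 + 0.003648 + 0.002207 + 0.545020 = 0.561912.
So 1/D = 1.77964, i.e. 1.780 to 3 decimal places.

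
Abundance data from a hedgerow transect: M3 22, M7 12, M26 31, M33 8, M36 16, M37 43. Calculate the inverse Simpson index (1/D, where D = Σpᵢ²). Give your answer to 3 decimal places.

4.637

Total N = 22+12+31+8+16+43 = 132, so the proportions are 0.1666667, 0.0909091, 0.2348485, 0.0606061, 0.1212121, 0.3257576 (working shown to 7 dp, full precision carried).
D = 0.1666667² + 0.0909091² + 0.2348485² + 0.0606061² + 0.1212121² + 0.3257576² = 0.0277778 + 0.0082645 + 0.0551538 + 0.0036731 + 0.0146924 + 0.1061180 = 0.2156795.
So 1/D = 4.63651, i.e. 4.637 to 3 decimal places.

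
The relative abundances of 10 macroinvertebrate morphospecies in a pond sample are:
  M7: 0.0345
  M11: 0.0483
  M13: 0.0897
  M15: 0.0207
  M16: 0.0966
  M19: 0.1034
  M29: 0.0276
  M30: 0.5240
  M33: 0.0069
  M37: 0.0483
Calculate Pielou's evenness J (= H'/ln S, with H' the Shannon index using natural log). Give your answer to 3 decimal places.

0.711

H' = −Σ pᵢ ln pᵢ = −((-0.11615) + (-0.14636) + (-0.21629) + (-0.08027) + (-0.22577) + (-0.23463) + (-0.09908) + (-0.33864) + (-0.03434) + (-0.14636)) = 1.63790 (working shown to 5 dp, full precision carried).
With S = 10 species, ln S = 2.30259, so J = 1.63790/2.30259 = 0.71133, i.e. 0.711 to 3 decimal places.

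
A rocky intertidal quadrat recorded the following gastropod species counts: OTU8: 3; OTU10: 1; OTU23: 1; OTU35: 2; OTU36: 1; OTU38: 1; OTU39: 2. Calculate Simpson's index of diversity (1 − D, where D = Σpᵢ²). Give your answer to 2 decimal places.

0.83

Total N = 3+1+1+2+1+1+2 = 11, so the proportions are 0.2727, 0.0909, 0.0909, 0.1818, 0.0909, 0.0909, 0.1818 (working shown to 4 dp, full precision carried).
D = 0.2727² + 0.0909² + 0.0909² + 0.1818² + 0.0909² + 0.0909² + 0.1818² = 0.0744 + 0.0083 + 0.0083 + 0.0331 + 0.0083 + 0.0083 + 0.0331 = 0.1736.
So 1 − D = 0.8264, i.e. 0.83 to 2 decimal places.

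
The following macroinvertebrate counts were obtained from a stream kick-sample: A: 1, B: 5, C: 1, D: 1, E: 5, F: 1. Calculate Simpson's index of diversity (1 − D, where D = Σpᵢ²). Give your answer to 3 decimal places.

Total N = 1+5+1+1+5+1 = 14, so the proportions are 0.071429, 0.357143, 0.071429, 0.071429, 0.357143, 0.071429 (working shown to 6 dp, full precision carried).
D = 0.071429² + 0.357143² + 0.071429² + 0.071429² + 0.357143² + 0.071429² = 0.005102 + 0.127551 + 0.005102 + 0.005102 + 0.127551 + 0.005102 = 0.275510.
So 1 − D = 0.724490, i.e. 0.724 to 3 decimal places.

0.724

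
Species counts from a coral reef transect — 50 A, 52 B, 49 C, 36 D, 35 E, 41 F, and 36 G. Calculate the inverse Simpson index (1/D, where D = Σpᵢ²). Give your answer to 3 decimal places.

Total N = 50+52+49+36+35+41+36 = 299, so the proportions are 0.1672241, 0.173913, 0.1638796, 0.1204013, 0.1170569, 0.1371237, 0.1204013 (working shown to 7 dp, full precision carried).
D = 0.1672241² + 0.173913² + 0.1638796² + 0.1204013² + 0.1170569² + 0.1371237² + 0.1204013² = 0.0279639 + 0.0302457 + 0.0268565 + 0.0144965 + 0.0137023 + 0.0188029 + 0.0144965 = 0.1465644.
So 1/D = 6.82294, i.e. 6.823 to 3 decimal places.

6.823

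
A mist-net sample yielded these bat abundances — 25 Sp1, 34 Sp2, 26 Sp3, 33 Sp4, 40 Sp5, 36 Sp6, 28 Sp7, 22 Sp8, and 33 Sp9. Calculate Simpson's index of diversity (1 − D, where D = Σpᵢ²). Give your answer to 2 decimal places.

Total N = 25+34+26+33+40+36+28+22+33 = 277, so the proportions are 0.0903, 0.1227, 0.0939, 0.1191, 0.1444, 0.13, 0.1011, 0.0794, 0.1191 (working shown to 4 dp, full precision carried).
D = 0.0903² + 0.1227² + 0.0939² + 0.1191² + 0.1444² + 0.13² + 0.1011² + 0.0794² + 0.1191² = 0.0081 + 0.0151 + 0.0088 + 0.0142 + 0.0209 + 0.0169 + 0.0102 + 0.0063 + 0.0142 = 0.1147.
So 1 − D = 0.8853, i.e. 0.89 to 2 decimal places.

0.89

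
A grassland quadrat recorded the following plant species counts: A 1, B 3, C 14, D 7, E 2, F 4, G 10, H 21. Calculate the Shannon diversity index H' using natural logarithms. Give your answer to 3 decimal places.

Total N = 1+3+14+7+2+4+10+21 = 62, so the proportions are 0.01613, 0.04839, 0.22581, 0.1129, 0.03226, 0.06452, 0.16129, 0.33871 (working shown to 5 dp, full precision carried).
Each pᵢ ln pᵢ term: 0.01613×(-4.12713)=-0.06657, 0.04839×(-3.02852)=-0.14654, 0.22581×(-1.48808)=-0.33602, 0.1129×(-2.18122)=-0.24627, 0.03226×(-3.43399)=-0.11077, 0.06452×(-2.74084)=-0.17683, 0.16129×(-1.82455)=-0.29428, 0.33871×(-1.08261)=-0.36669.
Sum = -1.74397, so H' = 1.744.

1.744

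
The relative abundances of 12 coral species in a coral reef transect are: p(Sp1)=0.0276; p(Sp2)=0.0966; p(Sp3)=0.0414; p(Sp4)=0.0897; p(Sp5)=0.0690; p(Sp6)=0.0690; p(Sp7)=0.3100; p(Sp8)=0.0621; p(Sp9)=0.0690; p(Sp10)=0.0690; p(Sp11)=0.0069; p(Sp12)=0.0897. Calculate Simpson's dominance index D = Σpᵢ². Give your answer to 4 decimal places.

D = 0.0276² + 0.0966² + 0.0414² + 0.0897² + 0.069² + 0.069² + 0.31² + 0.0621² + 0.069² + 0.069² + 0.0069² + 0.0897² = 0.000762 + 0.009332 + 0.001714 + 0.008046 + 0.004761 + 0.004761 + 0.096100 + 0.003856 + 0.004761 + 0.004761 + 0.000048 + 0.008046 = 0.146947 (working shown to 6 dp, full precision carried).
To 4 decimal places, D = 0.1469.

0.1469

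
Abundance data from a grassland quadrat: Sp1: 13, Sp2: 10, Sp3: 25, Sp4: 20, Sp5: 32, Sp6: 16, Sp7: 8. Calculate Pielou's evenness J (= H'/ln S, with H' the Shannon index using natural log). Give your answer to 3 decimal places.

0.949

Total N = 13+10+25+20+32+16+8 = 124, so the proportions are 0.10484, 0.08065, 0.20161, 0.16129, 0.25806, 0.12903, 0.06452 (working shown to 5 dp, full precision carried).
H' = −Σ pᵢ ln pᵢ = −((-0.23645) + (-0.20304) + (-0.32286) + (-0.29428) + (-0.34956) + (-0.26422) + (-0.17683)) = 1.84724.
With S = 7 species, ln S = 1.94591, so J = 1.84724/1.94591 = 0.94929, i.e. 0.949 to 3 decimal places.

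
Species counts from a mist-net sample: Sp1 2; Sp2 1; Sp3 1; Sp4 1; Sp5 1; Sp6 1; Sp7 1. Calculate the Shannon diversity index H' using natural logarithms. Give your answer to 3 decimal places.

1.906

Total N = 2+1+1+1+1+1+1 = 8, so the proportions are 0.25, 0.125, 0.125, 0.125, 0.125, 0.125, 0.125 (working shown to 5 dp, full precision carried).
Each pᵢ ln pᵢ term: 0.25×(-1.38629)=-0.34657, 0.125×(-2.07944)=-0.25993, 0.125×(-2.07944)=-0.25993, 0.125×(-2.07944)=-0.25993, 0.125×(-2.07944)=-0.25993, 0.125×(-2.07944)=-0.25993, 0.125×(-2.07944)=-0.25993.
Sum = -1.90615, so H' = 1.906.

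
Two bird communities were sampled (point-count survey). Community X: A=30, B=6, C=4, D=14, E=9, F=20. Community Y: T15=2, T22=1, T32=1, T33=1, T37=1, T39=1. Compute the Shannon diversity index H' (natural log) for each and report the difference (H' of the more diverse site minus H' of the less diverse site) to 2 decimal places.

Community X: N=83, proportions 0.3614, 0.0723, 0.0482, 0.1687, 0.1084, 0.241, giving H' = 1.5879 (working shown to 4 dp, full precision carried).
Community Y: N=7, proportions 0.2857, 0.1429, 0.1429, 0.1429, 0.1429, 0.1429, giving H' = 1.7479.
Difference = |1.5879 − 1.7479| = 0.1600, i.e. 0.16 to 2 decimal places.

0.16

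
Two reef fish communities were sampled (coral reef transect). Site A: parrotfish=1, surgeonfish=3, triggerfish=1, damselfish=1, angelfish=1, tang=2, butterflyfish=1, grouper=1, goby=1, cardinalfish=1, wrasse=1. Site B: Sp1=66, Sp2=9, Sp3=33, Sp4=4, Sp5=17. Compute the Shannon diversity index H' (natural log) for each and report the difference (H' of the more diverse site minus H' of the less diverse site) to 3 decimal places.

1.052

Site A: N=14, proportions 0.07143, 0.21429, 0.07143, 0.07143, 0.07143, 0.14286, 0.07143, 0.07143, 0.07143, 0.07143, 0.07143, giving H' = 2.30462 (working shown to 5 dp, full precision carried).
Site B: N=129, proportions 0.51163, 0.06977, 0.25581, 0.03101, 0.13178, giving H' = 1.25216.
Difference = |2.30462 − 1.25216| = 1.05246, i.e. 1.052 to 3 decimal places.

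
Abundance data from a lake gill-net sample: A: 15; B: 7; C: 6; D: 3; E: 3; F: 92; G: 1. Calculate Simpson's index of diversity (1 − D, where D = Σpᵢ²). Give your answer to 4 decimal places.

0.4548

Total N = 15+7+6+3+3+92+1 = 127, so the proportions are 0.11811, 0.055118, 0.047244, 0.023622, 0.023622, 0.724409, 0.007874 (working shown to 6 dp, full precision carried).
D = 0.11811² + 0.055118² + 0.047244² + 0.023622² + 0.023622² + 0.724409² + 0.007874² = 0.013950 + 0.003038 + 0.002232 + 0.000558 + 0.000558 + 0.524769 + 0.000062 = 0.545167.
So 1 − D = 0.454833, i.e. 0.4548 to 4 decimal places.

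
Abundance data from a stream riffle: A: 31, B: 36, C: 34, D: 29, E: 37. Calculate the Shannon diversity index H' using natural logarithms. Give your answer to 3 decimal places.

Total N = 31+36+34+29+37 = 167, so the proportions are 0.18563, 0.21557, 0.20359, 0.17365, 0.22156 (working shown to 5 dp, full precision carried).
Each pᵢ ln pᵢ term: 0.18563×(-1.68401)=-0.31260, 0.21557×(-1.53447)=-0.33079, 0.20359×(-1.59163)=-0.32405, 0.17365×(-1.75070)=-0.30401, 0.22156×(-1.50708)=-0.33390.
Sum = -1.60535, so H' = 1.605.

1.605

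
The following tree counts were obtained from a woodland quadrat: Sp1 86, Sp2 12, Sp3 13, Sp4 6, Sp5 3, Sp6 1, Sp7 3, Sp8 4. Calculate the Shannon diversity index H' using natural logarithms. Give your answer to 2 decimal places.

Total N = 86+12+13+6+3+1+3+4 = 128, so the proportions are 0.6719, 0.0938, 0.1016, 0.0469, 0.0234, 0.0078, 0.0234, 0.0312 (working shown to 4 dp, full precision carried).
Each pᵢ ln pᵢ term: 0.6719×(-0.3977)=-0.2672, 0.0938×(-2.3671)=-0.2219, 0.1016×(-2.2871)=-0.2323, 0.0469×(-3.0603)=-0.1435, 0.0234×(-3.7534)=-0.0880, 0.0078×(-4.8520)=-0.0379, 0.0234×(-3.7534)=-0.0880, 0.0312×(-3.4657)=-0.1083.
Sum = -1.1870, so H' = 1.19.

1.19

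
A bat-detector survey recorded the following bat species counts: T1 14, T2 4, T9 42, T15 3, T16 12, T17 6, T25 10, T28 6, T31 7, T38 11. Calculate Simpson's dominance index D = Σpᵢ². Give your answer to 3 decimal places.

0.187

Total N = 14+4+42+3+12+6+10+6+7+11 = 115, so the proportions are 0.12174, 0.03478, 0.36522, 0.02609, 0.10435, 0.05217, 0.08696, 0.05217, 0.06087, 0.09565 (working shown to 5 dp, full precision carried).
D = 0.12174² + 0.03478² + 0.36522² + 0.02609² + 0.10435² + 0.05217² + 0.08696² + 0.05217² + 0.06087² + 0.09565² = 0.01482 + 0.00121 + 0.13338 + 0.00068 + 0.01089 + 0.00272 + 0.00756 + 0.00272 + 0.00371 + 0.00915 = 0.18684.
To 3 decimal places, D = 0.187.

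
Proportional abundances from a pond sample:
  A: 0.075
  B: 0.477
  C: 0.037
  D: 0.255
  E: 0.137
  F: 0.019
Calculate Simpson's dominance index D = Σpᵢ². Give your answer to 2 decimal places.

D = 0.075² + 0.477² + 0.037² + 0.255² + 0.137² + 0.019² = 0.0056 + 0.2275 + 0.0014 + 0.0650 + 0.0188 + 0.0004 = 0.3187 (working shown to 4 dp, full precision carried).
To 2 decimal places, D = 0.32.

0.32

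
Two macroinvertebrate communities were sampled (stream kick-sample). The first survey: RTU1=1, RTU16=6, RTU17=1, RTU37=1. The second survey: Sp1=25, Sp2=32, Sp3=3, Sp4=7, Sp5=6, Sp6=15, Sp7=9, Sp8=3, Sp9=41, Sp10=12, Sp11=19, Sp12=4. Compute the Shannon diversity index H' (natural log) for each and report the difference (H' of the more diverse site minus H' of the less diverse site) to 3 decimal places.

1.177

The first survey: N=9, proportions 0.111111, 0.666667, 0.111111, 0.111111, giving H' = 1.002718 (working shown to 6 dp, full precision carried).
The second survey: N=176, proportions 0.142045, 0.181818, 0.017045, 0.039773, 0.034091, 0.085227, 0.051136, 0.017045, 0.232955, 0.068182, 0.107955, 0.022727, giving H' = 2.180145.
Difference = |1.002718 − 2.180145| = 1.177427, i.e. 1.177 to 3 decimal places.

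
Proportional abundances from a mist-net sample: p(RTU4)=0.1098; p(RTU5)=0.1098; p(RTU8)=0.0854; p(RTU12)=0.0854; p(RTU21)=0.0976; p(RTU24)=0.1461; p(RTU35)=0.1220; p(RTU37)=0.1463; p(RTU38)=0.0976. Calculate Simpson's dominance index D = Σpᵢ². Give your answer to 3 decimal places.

0.115

D = 0.1098² + 0.1098² + 0.0854² + 0.0854² + 0.0976² + 0.1461² + 0.122² + 0.1463² + 0.0976² = 0.01206 + 0.01206 + 0.00729 + 0.00729 + 0.00953 + 0.02135 + 0.01488 + 0.02140 + 0.00953 = 0.11538 (working shown to 5 dp, full precision carried).
To 3 decimal places, D = 0.115.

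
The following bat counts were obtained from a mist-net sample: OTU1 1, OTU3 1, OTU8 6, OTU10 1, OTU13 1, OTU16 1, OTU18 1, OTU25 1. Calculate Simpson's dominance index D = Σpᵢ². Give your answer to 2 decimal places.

Total N = 1+1+6+1+1+1+1+1 = 13, so the proportions are 0.0769, 0.0769, 0.4615, 0.0769, 0.0769, 0.0769, 0.0769, 0.0769 (working shown to 4 dp, full precision carried).
D = 0.0769² + 0.0769² + 0.4615² + 0.0769² + 0.0769² + 0.0769² + 0.0769² + 0.0769² = 0.0059 + 0.0059 + 0.2130 + 0.0059 + 0.0059 + 0.0059 + 0.0059 + 0.0059 = 0.2544.
To 2 decimal places, D = 0.25.

0.25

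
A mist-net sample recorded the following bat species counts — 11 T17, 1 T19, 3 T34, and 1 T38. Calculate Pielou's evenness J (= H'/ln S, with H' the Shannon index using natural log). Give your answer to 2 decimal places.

Total N = 11+1+3+1 = 16, so the proportions are 0.6875, 0.0625, 0.1875, 0.0625 (working shown to 4 dp, full precision carried).
H' = −Σ pᵢ ln pᵢ = −((-0.2576) + (-0.1733) + (-0.3139) + (-0.1733)) = 0.9180.
With S = 4 species, ln S = 1.3863, so J = 0.9180/1.3863 = 0.6622, i.e. 0.66 to 2 decimal places.

0.66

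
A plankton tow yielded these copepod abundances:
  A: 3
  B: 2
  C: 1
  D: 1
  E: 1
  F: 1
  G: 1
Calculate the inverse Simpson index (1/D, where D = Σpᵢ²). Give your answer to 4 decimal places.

Total N = 3+2+1+1+1+1+1 = 10, so the proportions are 0.3, 0.2, 0.1, 0.1, 0.1, 0.1, 0.1 (working shown to 8 dp, full precision carried).
D = 0.3² + 0.2² + 0.1² + 0.1² + 0.1² + 0.1² + 0.1² = 0.09000000 + 0.04000000 + 0.01000000 + 0.01000000 + 0.01000000 + 0.01000000 + 0.01000000 = 0.18000000.
So 1/D = 5.555556, i.e. 5.5556 to 4 decimal places.

5.5556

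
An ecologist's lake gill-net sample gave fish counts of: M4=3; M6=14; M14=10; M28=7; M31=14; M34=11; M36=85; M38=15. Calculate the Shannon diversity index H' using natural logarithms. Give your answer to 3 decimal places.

1.557

Total N = 3+14+10+7+14+11+85+15 = 159, so the proportions are 0.01887, 0.08805, 0.06289, 0.04403, 0.08805, 0.06918, 0.53459, 0.09434 (working shown to 5 dp, full precision carried).
Each pᵢ ln pᵢ term: 0.01887×(-3.97029)=-0.07491, 0.08805×(-2.42985)=-0.21395, 0.06289×(-2.76632)=-0.17398, 0.04403×(-3.12299)=-0.13749, 0.08805×(-2.42985)=-0.21395, 0.06918×(-2.67101)=-0.18479, 0.53459×(-0.62625)=-0.33479, 0.09434×(-2.36085)=-0.22272.
Sum = -1.55658, so H' = 1.557.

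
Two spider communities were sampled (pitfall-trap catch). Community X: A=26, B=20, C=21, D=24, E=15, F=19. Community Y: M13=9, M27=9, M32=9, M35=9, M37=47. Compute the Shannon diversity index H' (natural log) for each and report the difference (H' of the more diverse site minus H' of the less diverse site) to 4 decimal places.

0.4915

Community X: N=125, proportions 0.208, 0.16, 0.168, 0.192, 0.12, 0.152, giving H' = 1.77712564 (working shown to 8 dp, full precision carried).
Community Y: N=83, proportions 0.10843373, 0.10843373, 0.10843373, 0.10843373, 0.56626506, giving H' = 1.28562347.
Difference = |1.77712564 − 1.28562347| = 0.49150217, i.e. 0.4915 to 4 decimal places.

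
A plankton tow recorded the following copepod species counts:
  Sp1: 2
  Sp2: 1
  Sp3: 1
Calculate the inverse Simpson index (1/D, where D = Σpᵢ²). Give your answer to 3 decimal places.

2.667

Total N = 2+1+1 = 4, so the proportions are 0.5, 0.25, 0.25 (working shown to 6 dp, full precision carried).
D = 0.5² + 0.25² + 0.25² = 0.250000 + 0.062500 + 0.062500 = 0.375000.
So 1/D = 2.66667, i.e. 2.667 to 3 decimal places.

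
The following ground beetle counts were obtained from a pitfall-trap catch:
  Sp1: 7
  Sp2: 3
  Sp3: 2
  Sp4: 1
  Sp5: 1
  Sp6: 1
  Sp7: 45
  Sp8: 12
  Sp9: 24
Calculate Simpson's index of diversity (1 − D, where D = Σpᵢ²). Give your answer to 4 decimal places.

Total N = 7+3+2+1+1+1+45+12+24 = 96, so the proportions are 0.072917, 0.03125, 0.020833, 0.010417, 0.010417, 0.010417, 0.46875, 0.125, 0.25 (working shown to 6 dp, full precision carried).
D = 0.072917² + 0.03125² + 0.020833² + 0.010417² + 0.010417² + 0.010417² + 0.46875² + 0.125² + 0.25² = 0.005317 + 0.000977 + 0.000434 + 0.000109 + 0.000109 + 0.000109 + 0.219727 + 0.015625 + 0.062500 = 0.304905.
So 1 − D = 0.695095, i.e. 0.6951 to 4 decimal places.

0.6951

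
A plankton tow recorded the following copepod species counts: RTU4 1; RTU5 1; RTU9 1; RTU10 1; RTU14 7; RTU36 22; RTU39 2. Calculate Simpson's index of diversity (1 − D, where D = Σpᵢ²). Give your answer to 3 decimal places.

Total N = 1+1+1+1+7+22+2 = 35, so the proportions are 0.02857, 0.02857, 0.02857, 0.02857, 0.2, 0.62857, 0.05714 (working shown to 5 dp, full precision carried).
D = 0.02857² + 0.02857² + 0.02857² + 0.02857² + 0.2² + 0.62857² + 0.05714² = 0.00082 + 0.00082 + 0.00082 + 0.00082 + 0.04000 + 0.39510 + 0.00327 = 0.44163.
So 1 − D = 0.55837, i.e. 0.558 to 3 decimal places.

0.558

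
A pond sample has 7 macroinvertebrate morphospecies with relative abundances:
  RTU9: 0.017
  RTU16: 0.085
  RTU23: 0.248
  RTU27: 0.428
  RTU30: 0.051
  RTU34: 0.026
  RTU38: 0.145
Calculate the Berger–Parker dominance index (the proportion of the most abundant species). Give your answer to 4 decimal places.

The largest proportion is 0.428, i.e. d = 0.4280 to 4 decimal places.

0.4280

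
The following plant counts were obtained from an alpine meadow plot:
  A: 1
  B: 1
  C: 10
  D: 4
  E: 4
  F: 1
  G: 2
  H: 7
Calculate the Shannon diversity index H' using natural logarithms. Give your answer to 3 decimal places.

1.764

Total N = 1+1+10+4+4+1+2+7 = 30, so the proportions are 0.03333, 0.03333, 0.33333, 0.13333, 0.13333, 0.03333, 0.06667, 0.23333 (working shown to 5 dp, full precision carried).
Each pᵢ ln pᵢ term: 0.03333×(-3.40120)=-0.11337, 0.03333×(-3.40120)=-0.11337, 0.33333×(-1.09861)=-0.36620, 0.13333×(-2.01490)=-0.26865, 0.13333×(-2.01490)=-0.26865, 0.03333×(-3.40120)=-0.11337, 0.06667×(-2.70805)=-0.18054, 0.23333×(-1.45529)=-0.33957.
Sum = -1.76374, so H' = 1.764.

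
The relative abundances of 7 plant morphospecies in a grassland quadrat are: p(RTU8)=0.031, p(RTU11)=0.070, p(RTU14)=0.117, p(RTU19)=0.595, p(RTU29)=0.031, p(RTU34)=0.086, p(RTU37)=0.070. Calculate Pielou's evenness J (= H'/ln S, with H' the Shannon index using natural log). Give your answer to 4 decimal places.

0.6982

H' = −Σ pᵢ ln pᵢ = −((-0.107687) + (-0.186148) + (-0.251033) + (-0.308920) + (-0.107687) + (-0.210993) + (-0.186148)) = 1.358616 (working shown to 6 dp, full precision carried).
With S = 7 species, ln S = 1.945910, so J = 1.358616/1.945910 = 0.698191, i.e. 0.6982 to 4 decimal places.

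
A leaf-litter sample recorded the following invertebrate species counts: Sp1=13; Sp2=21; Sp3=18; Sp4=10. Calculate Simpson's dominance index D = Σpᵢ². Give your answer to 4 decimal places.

Total N = 13+21+18+10 = 62, so the proportions are 0.209677, 0.33871, 0.290323, 0.16129 (working shown to 6 dp, full precision carried).
D = 0.209677² + 0.33871² + 0.290323² + 0.16129² = 0.043965 + 0.114724 + 0.084287 + 0.026015 = 0.268991.
To 4 decimal places, D = 0.2690.

0.2690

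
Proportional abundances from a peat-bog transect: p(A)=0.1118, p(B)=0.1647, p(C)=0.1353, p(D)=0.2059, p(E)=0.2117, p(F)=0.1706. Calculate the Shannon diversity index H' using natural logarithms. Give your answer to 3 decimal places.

Each pᵢ ln pᵢ term (working shown to 5 dp, full precision carried): 0.1118×(-2.19104)=-0.24496, 0.1647×(-1.80363)=-0.29706, 0.1353×(-2.00026)=-0.27064, 0.2059×(-1.58036)=-0.32540, 0.2117×(-1.55259)=-0.32868, 0.1706×(-1.76843)=-0.30169.
Sum = -1.76843, so H' = 1.768.

1.768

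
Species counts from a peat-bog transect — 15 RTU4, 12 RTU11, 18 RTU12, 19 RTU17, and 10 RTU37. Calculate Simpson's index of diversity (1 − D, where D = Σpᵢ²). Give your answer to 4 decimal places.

Total N = 15+12+18+19+10 = 74, so the proportions are 0.202703, 0.162162, 0.243243, 0.256757, 0.135135 (working shown to 6 dp, full precision carried).
D = 0.202703² + 0.162162² + 0.243243² + 0.256757² + 0.135135² = 0.041088 + 0.026297 + 0.059167 + 0.065924 + 0.018262 = 0.210738.
So 1 − D = 0.789262, i.e. 0.7893 to 4 decimal places.

0.7893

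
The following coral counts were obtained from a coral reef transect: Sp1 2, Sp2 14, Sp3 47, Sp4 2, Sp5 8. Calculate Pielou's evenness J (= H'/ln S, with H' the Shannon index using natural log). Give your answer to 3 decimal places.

Total N = 2+14+47+2+8 = 73, so the proportions are 0.0274, 0.19178, 0.64384, 0.0274, 0.10959 (working shown to 5 dp, full precision carried).
H' = −Σ pᵢ ln pᵢ = −((-0.09856) + (-0.31671) + (-0.28349) + (-0.09856) + (-0.24230)) = 1.03961.
With S = 5 species, ln S = 1.60944, so J = 1.03961/1.60944 = 0.64595, i.e. 0.646 to 3 decimal places.

0.646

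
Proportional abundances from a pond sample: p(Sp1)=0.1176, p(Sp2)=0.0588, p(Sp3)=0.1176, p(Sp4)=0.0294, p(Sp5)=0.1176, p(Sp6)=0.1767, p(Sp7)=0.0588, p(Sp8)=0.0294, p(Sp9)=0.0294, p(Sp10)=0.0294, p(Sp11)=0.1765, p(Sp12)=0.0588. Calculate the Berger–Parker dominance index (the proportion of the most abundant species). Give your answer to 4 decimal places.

0.1767

The largest proportion is 0.1767, i.e. d = 0.1767 to 4 decimal places.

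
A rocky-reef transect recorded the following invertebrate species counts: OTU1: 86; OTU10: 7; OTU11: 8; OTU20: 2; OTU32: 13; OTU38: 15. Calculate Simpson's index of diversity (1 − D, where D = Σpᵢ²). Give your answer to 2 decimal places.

0.54

Total N = 86+7+8+2+13+15 = 131, so the proportions are 0.6565, 0.0534, 0.0611, 0.0153, 0.0992, 0.1145 (working shown to 4 dp, full precision carried).
D = 0.6565² + 0.0534² + 0.0611² + 0.0153² + 0.0992² + 0.1145² = 0.4310 + 0.0029 + 0.0037 + 0.0002 + 0.0098 + 0.0131 = 0.4608.
So 1 − D = 0.5392, i.e. 0.54 to 2 decimal places.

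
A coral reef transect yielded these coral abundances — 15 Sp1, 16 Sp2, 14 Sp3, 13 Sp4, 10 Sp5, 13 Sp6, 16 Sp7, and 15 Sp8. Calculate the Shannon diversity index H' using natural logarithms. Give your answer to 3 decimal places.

2.070

Total N = 15+16+14+13+10+13+16+15 = 112, so the proportions are 0.13393, 0.14286, 0.125, 0.11607, 0.08929, 0.11607, 0.14286, 0.13393 (working shown to 5 dp, full precision carried).
Each pᵢ ln pᵢ term: 0.13393×(-2.01045)=-0.26926, 0.14286×(-1.94591)=-0.27799, 0.125×(-2.07944)=-0.25993, 0.11607×(-2.15355)=-0.24997, 0.08929×(-2.41591)=-0.21571, 0.11607×(-2.15355)=-0.24997, 0.14286×(-1.94591)=-0.27799, 0.13393×(-2.01045)=-0.26926.
Sum = -2.07006, so H' = 2.070.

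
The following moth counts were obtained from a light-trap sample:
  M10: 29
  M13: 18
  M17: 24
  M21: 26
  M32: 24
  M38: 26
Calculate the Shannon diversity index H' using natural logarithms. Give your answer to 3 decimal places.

Total N = 29+18+24+26+24+26 = 147, so the proportions are 0.19728, 0.12245, 0.16327, 0.17687, 0.16327, 0.17687 (working shown to 5 dp, full precision carried).
Each pᵢ ln pᵢ term: 0.19728×(-1.62314)=-0.32021, 0.12245×(-2.10006)=-0.25715, 0.16327×(-1.81238)=-0.29590, 0.17687×(-1.73234)=-0.30640, 0.16327×(-1.81238)=-0.29590, 0.17687×(-1.73234)=-0.30640.
Sum = -1.78196, so H' = 1.782.

1.782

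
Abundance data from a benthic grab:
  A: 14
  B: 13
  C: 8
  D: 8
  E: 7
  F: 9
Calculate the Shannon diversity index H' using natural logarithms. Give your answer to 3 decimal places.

1.756

Total N = 14+13+8+8+7+9 = 59, so the proportions are 0.23729, 0.22034, 0.13559, 0.13559, 0.11864, 0.15254 (working shown to 5 dp, full precision carried).
Each pᵢ ln pᵢ term: 0.23729×(-1.43848)=-0.34133, 0.22034×(-1.51259)=-0.33328, 0.13559×(-1.99810)=-0.27093, 0.13559×(-1.99810)=-0.27093, 0.11864×(-2.13163)=-0.25290, 0.15254×(-1.88031)=-0.28683.
Sum = -1.75621, so H' = 1.756.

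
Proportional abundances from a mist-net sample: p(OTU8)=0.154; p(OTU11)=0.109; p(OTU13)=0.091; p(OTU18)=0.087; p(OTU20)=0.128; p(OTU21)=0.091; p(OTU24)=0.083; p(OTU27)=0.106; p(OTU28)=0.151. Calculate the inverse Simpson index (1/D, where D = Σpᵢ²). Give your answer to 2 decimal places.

D = 0.154² + 0.109² + 0.091² + 0.087² + 0.128² + 0.091² + 0.083² + 0.106² + 0.151² = 0.023716 + 0.011881 + 0.008281 + 0.007569 + 0.016384 + 0.008281 + 0.006889 + 0.011236 + 0.022801 = 0.117038 (working shown to 6 dp, full precision carried).
So 1/D = 8.5442, i.e. 8.54 to 2 decimal places.

8.54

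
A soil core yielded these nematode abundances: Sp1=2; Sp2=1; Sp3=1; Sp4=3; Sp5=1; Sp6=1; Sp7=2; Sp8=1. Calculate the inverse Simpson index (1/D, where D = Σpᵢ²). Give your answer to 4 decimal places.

6.5455

Total N = 2+1+1+3+1+1+2+1 = 12, so the proportions are 0.16666667, 0.08333333, 0.08333333, 0.25, 0.08333333, 0.08333333, 0.16666667, 0.08333333 (working shown to 8 dp, full precision carried).
D = 0.16666667² + 0.08333333² + 0.08333333² + 0.25² + 0.08333333² + 0.08333333² + 0.16666667² + 0.08333333² = 0.02777778 + 0.00694444 + 0.00694444 + 0.06250000 + 0.00694444 + 0.00694444 + 0.02777778 + 0.00694444 = 0.15277778.
So 1/D = 6.545455, i.e. 6.5455 to 4 decimal places.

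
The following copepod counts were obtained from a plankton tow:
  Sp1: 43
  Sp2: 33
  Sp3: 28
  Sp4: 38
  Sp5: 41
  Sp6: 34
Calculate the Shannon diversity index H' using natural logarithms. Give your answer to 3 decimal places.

1.782

Total N = 43+33+28+38+41+34 = 217, so the proportions are 0.19816, 0.15207, 0.12903, 0.17512, 0.18894, 0.15668 (working shown to 5 dp, full precision carried).
Each pᵢ ln pᵢ term: 0.19816×(-1.61870)=-0.32076, 0.15207×(-1.88339)=-0.28641, 0.12903×(-2.04769)=-0.26422, 0.17512×(-1.74231)=-0.30511, 0.18894×(-1.66633)=-0.31484, 0.15668×(-1.85354)=-0.29042.
Sum = -1.78174, so H' = 1.782.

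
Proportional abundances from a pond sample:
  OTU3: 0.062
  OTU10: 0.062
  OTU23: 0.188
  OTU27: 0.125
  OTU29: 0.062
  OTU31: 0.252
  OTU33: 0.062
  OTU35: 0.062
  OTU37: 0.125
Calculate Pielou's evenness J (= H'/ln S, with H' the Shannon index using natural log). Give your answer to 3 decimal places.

H' = −Σ pᵢ ln pᵢ = −((-0.17240) + (-0.17240) + (-0.31421) + (-0.25993) + (-0.17240) + (-0.34734) + (-0.17240) + (-0.17240) + (-0.25993)) = 2.04340 (working shown to 5 dp, full precision carried).
With S = 9 species, ln S = 2.19722, so J = 2.04340/2.19722 = 0.92999, i.e. 0.930 to 3 decimal places.

0.930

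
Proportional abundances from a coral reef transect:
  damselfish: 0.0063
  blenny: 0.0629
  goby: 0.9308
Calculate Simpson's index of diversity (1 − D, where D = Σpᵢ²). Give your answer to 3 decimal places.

0.130

D = 0.0063² + 0.0629² + 0.9308² = 0.00004 + 0.00396 + 0.86639 = 0.87038 (working shown to 5 dp, full precision carried).
So 1 − D = 0.12962, i.e. 0.130 to 3 decimal places.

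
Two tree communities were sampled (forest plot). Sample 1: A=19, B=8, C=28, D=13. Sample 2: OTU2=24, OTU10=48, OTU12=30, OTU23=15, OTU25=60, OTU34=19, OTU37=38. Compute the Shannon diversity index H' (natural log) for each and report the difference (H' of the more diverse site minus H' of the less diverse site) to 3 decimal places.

Sample 1: N=68, proportions 0.27941, 0.11765, 0.41176, 0.19118, giving H' = 1.28971 (working shown to 5 dp, full precision carried).
Sample 2: N=234, proportions 0.10256, 0.20513, 0.12821, 0.0641, 0.25641, 0.0812, 0.16239, giving H' = 1.84600.
Difference = |1.28971 − 1.84600| = 0.55629, i.e. 0.556 to 3 decimal places.

0.556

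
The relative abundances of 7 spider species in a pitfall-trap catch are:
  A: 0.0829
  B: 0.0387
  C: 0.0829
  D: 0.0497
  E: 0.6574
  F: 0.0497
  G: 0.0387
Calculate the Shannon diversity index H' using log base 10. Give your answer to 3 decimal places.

Each pᵢ log₁₀ pᵢ term (working shown to 5 dp, full precision carried): 0.0829×(-1.08145)=-0.08965, 0.0387×(-1.41229)=-0.05466, 0.0829×(-1.08145)=-0.08965, 0.0497×(-1.30364)=-0.06479, 0.6574×(-0.18217)=-0.11976, 0.0497×(-1.30364)=-0.06479, 0.0387×(-1.41229)=-0.05466.
Sum = -0.53796, so H' = 0.538.

0.538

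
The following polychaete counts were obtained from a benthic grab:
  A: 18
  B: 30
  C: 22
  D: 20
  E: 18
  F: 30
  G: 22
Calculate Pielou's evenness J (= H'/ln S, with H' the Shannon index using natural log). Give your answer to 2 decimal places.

Total N = 18+30+22+20+18+30+22 = 160, so the proportions are 0.1125, 0.1875, 0.1375, 0.125, 0.1125, 0.1875, 0.1375 (working shown to 4 dp, full precision carried).
H' = −Σ pᵢ ln pᵢ = −((-0.2458) + (-0.3139) + (-0.2728) + (-0.2599) + (-0.2458) + (-0.3139) + (-0.2728)) = 1.9249.
With S = 7 species, ln S = 1.9459, so J = 1.9249/1.9459 = 0.9892, i.e. 0.99 to 2 decimal places.

0.99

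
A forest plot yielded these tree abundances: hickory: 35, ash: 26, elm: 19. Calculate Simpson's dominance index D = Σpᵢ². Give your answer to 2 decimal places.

0.35

Total N = 35+26+19 = 80, so the proportions are 0.4375, 0.325, 0.2375 (working shown to 4 dp, full precision carried).
D = 0.4375² + 0.325² + 0.2375² = 0.1914 + 0.1056 + 0.0564 = 0.3534.
To 2 decimal places, D = 0.35.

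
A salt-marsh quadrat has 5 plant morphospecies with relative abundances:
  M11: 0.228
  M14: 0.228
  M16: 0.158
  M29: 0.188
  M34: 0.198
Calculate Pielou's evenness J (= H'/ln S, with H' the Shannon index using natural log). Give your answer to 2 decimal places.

H' = −Σ pᵢ ln pᵢ = −((-0.3371) + (-0.3371) + (-0.2915) + (-0.3142) + (-0.3207)) = 1.6006 (working shown to 4 dp, full precision carried).
With S = 5 species, ln S = 1.6094, so J = 1.6006/1.6094 = 0.9945, i.e. 0.99 to 2 decimal places.

0.99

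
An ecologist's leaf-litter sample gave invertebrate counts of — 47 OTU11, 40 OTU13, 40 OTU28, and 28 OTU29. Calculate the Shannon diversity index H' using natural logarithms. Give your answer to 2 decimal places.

Total N = 47+40+40+28 = 155, so the proportions are 0.3032, 0.2581, 0.2581, 0.1806 (working shown to 4 dp, full precision carried).
Each pᵢ ln pᵢ term: 0.3032×(-1.1933)=-0.3618, 0.2581×(-1.3545)=-0.3496, 0.2581×(-1.3545)=-0.3496, 0.1806×(-1.7112)=-0.3091.
Sum = -1.3701, so H' = 1.37.

1.37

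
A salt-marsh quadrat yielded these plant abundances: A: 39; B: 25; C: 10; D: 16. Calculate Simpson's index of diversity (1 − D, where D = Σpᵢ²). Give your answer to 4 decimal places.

0.6911

Total N = 39+25+10+16 = 90, so the proportions are 0.433333, 0.277778, 0.111111, 0.177778 (working shown to 6 dp, full precision carried).
D = 0.433333² + 0.277778² + 0.111111² + 0.177778² = 0.187778 + 0.077160 + 0.012346 + 0.031605 = 0.308889.
So 1 − D = 0.691111, i.e. 0.6911 to 4 decimal places.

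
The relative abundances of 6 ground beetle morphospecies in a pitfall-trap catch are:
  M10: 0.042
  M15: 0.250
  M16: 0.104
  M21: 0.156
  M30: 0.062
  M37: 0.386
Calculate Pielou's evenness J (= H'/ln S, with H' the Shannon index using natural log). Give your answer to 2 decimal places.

0.86

H' = −Σ pᵢ ln pᵢ = −((-0.1331) + (-0.3466) + (-0.2354) + (-0.2898) + (-0.1724) + (-0.3674)) = 1.5448 (working shown to 4 dp, full precision carried).
With S = 6 species, ln S = 1.7918, so J = 1.5448/1.7918 = 0.8622, i.e. 0.86 to 2 decimal places.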